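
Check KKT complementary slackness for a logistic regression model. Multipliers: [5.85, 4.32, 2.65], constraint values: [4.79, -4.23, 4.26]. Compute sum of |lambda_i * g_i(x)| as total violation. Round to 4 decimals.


KKT complementary slackness check:
lambda_1 * g_1 = 5.85 * 4.79 = 28.0215
lambda_2 * g_2 = 4.32 * -4.23 = -18.2736
lambda_3 * g_3 = 2.65 * 4.26 = 11.289
Total violation = 28.0215 + 18.2736 + 11.289 = 57.5841


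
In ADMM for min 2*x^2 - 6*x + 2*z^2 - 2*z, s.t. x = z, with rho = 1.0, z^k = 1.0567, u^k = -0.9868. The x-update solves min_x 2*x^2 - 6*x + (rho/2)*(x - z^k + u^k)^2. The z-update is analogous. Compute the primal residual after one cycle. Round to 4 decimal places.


ADMM iteration with rho = 1.0, z^k = 1.0567, u^k = -0.9868
Step 1: x-update.
Minimize 2*x^2 - 6*x + (1.0/2)*(x - 1.0567 - 0.9868)^2
FOC: (2*2 + 1.0)*x = 6 + 1.0*(1.0567 + 0.9868)
x^{k+1} = 1.6087
Step 2: z-update.
Minimize 2*z^2 - 2*z + (1.0/2)*(1.6087 - z - 0.9868)^2
FOC: (2*2 + 1.0)*z = 2 + 1.0*(1.6087 - 0.9868)
z^{k+1} = 0.5244
Step 3: u-update.
u^{k+1} = -0.9868 + 1.6087 - 0.5244 = 0.0975
Step 4: Primal residual = |1.6087 - 0.5244| = 1.0843


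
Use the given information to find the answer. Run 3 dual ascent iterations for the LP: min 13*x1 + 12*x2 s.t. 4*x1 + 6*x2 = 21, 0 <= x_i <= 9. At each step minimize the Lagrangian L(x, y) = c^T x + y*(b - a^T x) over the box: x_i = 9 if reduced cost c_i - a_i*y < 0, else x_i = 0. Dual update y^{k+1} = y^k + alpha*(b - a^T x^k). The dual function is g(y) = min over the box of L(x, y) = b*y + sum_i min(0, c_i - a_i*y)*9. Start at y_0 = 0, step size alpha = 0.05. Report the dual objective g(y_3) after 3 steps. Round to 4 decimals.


Dual ascent for LP: min 13*x1 + 12*x2, 4*x1 + 6*x2 = 21, 0 <= x_i <= 9
Step 1: y^k = 0.0, reduced costs: (13.0, 12.0)
  x^k = (0.0, 0.0), subgradient = b - a^T x = 21.0
  y^{k+1} = 0.0 + 0.05*21.0 = 1.05
Step 2: y^k = 1.05, reduced costs: (8.8, 5.7)
  x^k = (0.0, 0.0), subgradient = b - a^T x = 21.0
  y^{k+1} = 1.05 + 0.05*21.0 = 2.1
Step 3: y^k = 2.1, reduced costs: (4.6, -0.6)
  x^k = (0.0, 9.0), subgradient = b - a^T x = -33.0
  y^{k+1} = 2.1 + 0.05*-33.0 = 0.45
Dual objective at y_3 = 0.45: reduced costs (11.2, 9.3), box minimizer x = (0.0, 0.0)
g(y_3) = b*y + (c1 - a1*y)*x1 + (c2 - a2*y)*x2 = 21*0.45 + 11.2*0.0 + 9.3*0.0 = 9.45 + 0.0 + 0.0 = 9.45


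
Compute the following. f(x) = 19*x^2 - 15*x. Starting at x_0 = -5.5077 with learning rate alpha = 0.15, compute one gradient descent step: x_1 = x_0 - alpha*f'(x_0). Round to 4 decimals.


We compute the gradient at x_0 and apply the update.
f'(x) = 38*x - 15
f'(-5.5077) = 38*-5.5077 - 15 = -224.2926
x_1 = -5.5077 - 0.15*-224.2926 = 28.1362


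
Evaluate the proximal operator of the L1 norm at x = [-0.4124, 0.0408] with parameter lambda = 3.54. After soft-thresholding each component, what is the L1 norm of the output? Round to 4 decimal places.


Soft-thresholding with lambda = 3.54:
prox(-0.4124) = sign(-0.4124)*max(|-0.4124| - 3.54, 0) = 0.0
prox(0.0408) = sign(0.0408)*max(|0.0408| - 3.54, 0) = 0.0
prox(x) = [0.0, 0.0]
||prox(x)||_1 = 0.0 + 0.0 = 0.0


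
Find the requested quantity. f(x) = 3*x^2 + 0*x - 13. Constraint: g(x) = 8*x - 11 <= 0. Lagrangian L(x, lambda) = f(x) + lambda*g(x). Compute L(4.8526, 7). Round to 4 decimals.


Step 1: Evaluate f(x).
f(4.8526) = 3*4.8526^2 + 0*4.8526 - 13 = 57.6432
Step 2: Evaluate g(x).
g(4.8526) = 8*4.8526 - 11 = 27.8208
Step 3: Compute Lagrangian.
L = 57.6432 + 7*27.8208 = 252.3888


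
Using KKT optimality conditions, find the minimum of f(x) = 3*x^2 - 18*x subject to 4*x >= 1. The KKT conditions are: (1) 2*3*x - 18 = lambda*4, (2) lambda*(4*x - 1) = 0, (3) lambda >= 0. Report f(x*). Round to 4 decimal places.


Step 1: Try lambda = 0 (constraint inactive).
Stationarity: 2*3*x - 18 = 0
x* = 18/(2*3) = 3.0
Check constraint: 4*3.0 = 12.0 >= 1 -- satisfied.
Step 2: Compute optimal value.
f(x*) = 3*3.0^2 - 18*3.0 = -27.0


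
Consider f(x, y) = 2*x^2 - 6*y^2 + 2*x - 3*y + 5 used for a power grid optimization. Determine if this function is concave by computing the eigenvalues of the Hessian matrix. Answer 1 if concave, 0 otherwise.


The Hessian of f(x,y) = 2*x^2 - 6*y^2 + 2*x - 3*y + 5 is:
H = [[4, 0], [0, -12]]
Trace = 4 - 12 = -8
Determinant = 4*-12 - (0)^2 = -48
Discriminant = (-8)^2 - 4*-48 = 256.0
Eigenvalues: lambda_1 = -12.0, lambda_2 = 4.0
The function is not concave.

0


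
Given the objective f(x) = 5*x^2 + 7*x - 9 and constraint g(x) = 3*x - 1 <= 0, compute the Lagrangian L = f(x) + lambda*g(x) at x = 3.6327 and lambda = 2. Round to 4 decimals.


Step 1: Evaluate f(x).
f(3.6327) = 5*3.6327^2 + 7*3.6327 - 9 = 82.4114
Step 2: Evaluate g(x).
g(3.6327) = 3*3.6327 - 1 = 9.8981
Step 3: Compute Lagrangian.
L = 82.4114 + 2*9.8981 = 102.2076


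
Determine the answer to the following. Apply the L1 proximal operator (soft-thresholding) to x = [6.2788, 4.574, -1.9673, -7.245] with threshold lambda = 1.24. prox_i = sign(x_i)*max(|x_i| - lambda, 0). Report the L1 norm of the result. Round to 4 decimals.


Soft-thresholding with lambda = 1.24:
prox(6.2788) = sign(6.2788)*max(|6.2788| - 1.24, 0) = 5.0388
prox(4.574) = sign(4.574)*max(|4.574| - 1.24, 0) = 3.334
prox(-1.9673) = sign(-1.9673)*max(|-1.9673| - 1.24, 0) = -0.7273
prox(-7.245) = sign(-7.245)*max(|-7.245| - 1.24, 0) = -6.005
prox(x) = [5.0388, 3.334, -0.7273, -6.005]
||prox(x)||_1 = 5.0388 + 3.334 + 0.7273 + 6.005 = 15.1051


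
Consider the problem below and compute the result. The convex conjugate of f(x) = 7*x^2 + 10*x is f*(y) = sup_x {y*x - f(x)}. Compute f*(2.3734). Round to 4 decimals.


f*(y) = sup_x {y*x - a*x^2 - b*x} = sup_x {(y-b)*x - a*x^2}
FOC: (y - b) - 2a*x = 0 => x* = (y - b)/(2a)
x* = (2.3734 - 10)/(2*7) = -0.5448
f*(2.3734) = (y-b)^2/(4a) = (2.3734 - 10)^2/(4*7)
= 58.165/28 = 2.0773


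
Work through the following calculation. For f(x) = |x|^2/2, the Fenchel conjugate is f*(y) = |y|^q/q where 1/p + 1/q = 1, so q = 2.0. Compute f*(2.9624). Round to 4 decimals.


The conjugate exponent q satisfies 1/p + 1/q = 1.
p = 2, so q = 2/(2 - 1) = 2.0
|y|^q = 2.9624^2.0 = 8.7758
f*(2.9624) = 8.7758 / 2.0 = 4.3879


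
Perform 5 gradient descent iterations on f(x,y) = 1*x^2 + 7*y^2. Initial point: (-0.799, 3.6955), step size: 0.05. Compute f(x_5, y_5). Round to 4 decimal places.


Gradient descent on f(x,y) = 1*x^2 + 7*y^2.
Starting point: (-0.799, 3.6955), alpha = 0.05
Step 1: grad_x = 2*1*-0.799 = -1.598, grad_y = 2*7*3.6955 = 51.737
  x_1 = -0.799 - 0.05*-1.598 = -0.7191
  y_1 = 3.6955 - 0.05*51.737 = 1.1087
Step 2: grad_x = 2*1*-0.7191 = -1.4382, grad_y = 2*7*1.1087 = 15.5211
  x_2 = -0.7191 - 0.05*-1.4382 = -0.6472
  y_2 = 1.1087 - 0.05*15.5211 = 0.3326
Step 3: grad_x = 2*1*-0.6472 = -1.2944, grad_y = 2*7*0.3326 = 4.6563
  x_3 = -0.6472 - 0.05*-1.2944 = -0.5825
  y_3 = 0.3326 - 0.05*4.6563 = 0.0998
Step 4: grad_x = 2*1*-0.5825 = -1.1649, grad_y = 2*7*0.0998 = 1.3969
  x_4 = -0.5825 - 0.05*-1.1649 = -0.5242
  y_4 = 0.0998 - 0.05*1.3969 = 0.0299
Step 5: grad_x = 2*1*-0.5242 = -1.0484, grad_y = 2*7*0.0299 = 0.4191
  x_5 = -0.5242 - 0.05*-1.0484 = -0.4718
  y_5 = 0.0299 - 0.05*0.4191 = 0.009
f(-0.4718, 0.009) = 1*(-0.4718)^2 + 7*0.009^2 = 0.2232


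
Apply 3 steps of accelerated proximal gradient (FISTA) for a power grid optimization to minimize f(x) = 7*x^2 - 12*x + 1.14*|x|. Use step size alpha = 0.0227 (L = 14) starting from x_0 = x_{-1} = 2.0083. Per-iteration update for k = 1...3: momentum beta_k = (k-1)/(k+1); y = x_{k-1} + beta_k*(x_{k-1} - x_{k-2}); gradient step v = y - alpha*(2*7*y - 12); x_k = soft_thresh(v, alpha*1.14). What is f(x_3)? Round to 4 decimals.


FISTA on f(x) = 7*x^2 - 12*x + 1.14*|x|
L = 14, alpha = 0.0227
Iteration 1: beta = 0.0, y = 2.0083 + 0.0*(2.0083 - 2.0083) = 2.0083
  grad(y) = 16.1162, v = y - alpha*grad = 1.6425
  prox(v) = soft_thresh(1.6425, 0.0259) = 1.6166
Iteration 2: beta = 0.3333, y = 1.6166 + 0.3333*(1.6166 - 2.0083) = 1.486
  grad(y) = 8.8042, v = y - alpha*grad = 1.2862
  prox(v) = soft_thresh(1.2862, 0.0259) = 1.2603
Iteration 3: beta = 0.5, y = 1.2603 + 0.5*(1.2603 - 1.6166) = 1.0821
  grad(y) = 3.1498, v = y - alpha*grad = 1.0106
  prox(v) = soft_thresh(1.0106, 0.0259) = 0.9847
f(x_3) = 7*0.9847^2 - 12*0.9847 + 1.14*|0.9847| = -3.9063


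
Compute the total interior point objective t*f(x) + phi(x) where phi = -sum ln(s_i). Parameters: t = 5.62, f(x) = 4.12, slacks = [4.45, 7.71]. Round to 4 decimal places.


Step 1: Compute log-barrier.
ln values: [1.4929, 2.0425]
phi = -(1.4929 + 2.0425) = -3.5354
Step 2: Compute augmented objective.
t*f(x) = 5.62*4.12 = 23.1544
Total = 23.1544 - 3.5354 = 19.619


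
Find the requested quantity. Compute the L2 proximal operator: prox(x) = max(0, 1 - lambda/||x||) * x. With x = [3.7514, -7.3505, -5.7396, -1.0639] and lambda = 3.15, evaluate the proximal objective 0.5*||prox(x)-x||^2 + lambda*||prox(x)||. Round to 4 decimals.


Step 1: Compute ||x||.
||x|| = 10.1083
Step 2: Compute scaling factor.
scale = max(0, 1 - 3.15/10.1083) = 0.6884
Step 3: prox(x) = [2.5824, -5.0599, -3.951, -0.7324]
||prox(x)|| = 6.9583
Step 4: Proximal objective.
0.5*||prox-x||^2 = 4.9613
lambda*||prox|| = 21.9186
Total = 26.8799


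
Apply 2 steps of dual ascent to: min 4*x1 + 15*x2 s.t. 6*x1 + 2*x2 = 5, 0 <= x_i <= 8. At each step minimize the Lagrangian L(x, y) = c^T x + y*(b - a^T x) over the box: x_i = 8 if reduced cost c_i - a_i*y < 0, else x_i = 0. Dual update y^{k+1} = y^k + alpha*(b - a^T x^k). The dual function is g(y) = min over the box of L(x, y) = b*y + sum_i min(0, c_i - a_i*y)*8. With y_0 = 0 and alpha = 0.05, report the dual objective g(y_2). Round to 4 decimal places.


Dual ascent for LP: min 4*x1 + 15*x2, 6*x1 + 2*x2 = 5, 0 <= x_i <= 8
Step 1: y^k = 0.0, reduced costs: (4.0, 15.0)
  x^k = (0.0, 0.0), subgradient = b - a^T x = 5.0
  y^{k+1} = 0.0 + 0.05*5.0 = 0.25
Step 2: y^k = 0.25, reduced costs: (2.5, 14.5)
  x^k = (0.0, 0.0), subgradient = b - a^T x = 5.0
  y^{k+1} = 0.25 + 0.05*5.0 = 0.5
Dual objective at y_2 = 0.5: reduced costs (1.0, 14.0), box minimizer x = (0.0, 0.0)
g(y_2) = b*y + (c1 - a1*y)*x1 + (c2 - a2*y)*x2 = 5*0.5 + 1.0*0.0 + 14.0*0.0 = 2.5 + 0.0 + 0.0 = 2.5


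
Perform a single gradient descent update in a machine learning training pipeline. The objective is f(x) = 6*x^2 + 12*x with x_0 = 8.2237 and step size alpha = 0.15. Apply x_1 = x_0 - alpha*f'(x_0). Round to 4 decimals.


We compute the gradient at x_0 and apply the update.
f'(x) = 12*x + 12
f'(8.2237) = 12*8.2237 + 12 = 110.6844
x_1 = 8.2237 - 0.15*110.6844 = -8.379


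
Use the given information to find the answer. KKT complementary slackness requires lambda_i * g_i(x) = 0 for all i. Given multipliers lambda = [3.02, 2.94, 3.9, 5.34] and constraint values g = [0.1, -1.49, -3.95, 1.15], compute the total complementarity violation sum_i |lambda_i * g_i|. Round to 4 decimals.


KKT complementary slackness check:
lambda_1 * g_1 = 3.02 * 0.1 = 0.302
lambda_2 * g_2 = 2.94 * -1.49 = -4.3806
lambda_3 * g_3 = 3.9 * -3.95 = -15.405
lambda_4 * g_4 = 5.34 * 1.15 = 6.141
Total violation = 0.302 + 4.3806 + 15.405 + 6.141 = 26.2286


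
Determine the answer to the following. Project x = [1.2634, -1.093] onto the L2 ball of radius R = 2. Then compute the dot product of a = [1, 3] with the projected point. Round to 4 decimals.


Step 1: Compute ||x|| (intermediates to 6 decimals).
||x|| = sqrt(1.2634^2 + (-1.093)^2) = 1.670577
Step 2: Project.
Since ||x|| <= R, proj = x (no scaling needed).
proj(x) = [1.2634, -1.093]
Step 3: Dot product.
a^T * proj(x) = 1*1.2634 + 3*(-1.093) = -2.0156


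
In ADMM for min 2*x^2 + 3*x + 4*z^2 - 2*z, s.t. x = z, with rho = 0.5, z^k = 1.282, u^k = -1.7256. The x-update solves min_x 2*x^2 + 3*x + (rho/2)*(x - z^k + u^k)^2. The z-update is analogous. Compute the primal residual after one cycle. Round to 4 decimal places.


ADMM iteration with rho = 0.5, z^k = 1.282, u^k = -1.7256
Step 1: x-update.
Minimize 2*x^2 + 3*x + (0.5/2)*(x - 1.282 - 1.7256)^2
FOC: (2*2 + 0.5)*x = -3 + 0.5*(1.282 + 1.7256)
x^{k+1} = -0.3325
Step 2: z-update.
Minimize 4*z^2 - 2*z + (0.5/2)*(-0.3325 - z - 1.7256)^2
FOC: (2*4 + 0.5)*z = 2 + 0.5*(-0.3325 - 1.7256)
z^{k+1} = 0.1142
Step 3: u-update.
u^{k+1} = -1.7256 - 0.3325 - 0.1142 = -2.1723
Step 4: Primal residual = |-0.3325 - 0.1142| = 0.4467


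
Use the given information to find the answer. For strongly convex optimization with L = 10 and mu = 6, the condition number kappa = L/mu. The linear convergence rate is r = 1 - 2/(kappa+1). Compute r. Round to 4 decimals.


Step 1: Compute the condition number.
kappa = L/mu = 10/6 = 1.6667
Step 2: Compute the convergence rate.
r = 1 - 2/(kappa + 1) = 1 - 2*mu/(L + mu) = (L - mu)/(L + mu) = 4/16 = 0.25


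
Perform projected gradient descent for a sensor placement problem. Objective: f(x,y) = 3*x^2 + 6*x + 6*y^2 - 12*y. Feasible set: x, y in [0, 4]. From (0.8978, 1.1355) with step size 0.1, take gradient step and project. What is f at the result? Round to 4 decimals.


Step 1: Compute gradient at (0.8978, 1.1355).
grad_x = 2*3*0.8978 + 6 = 11.3868
grad_y = 2*6*1.1355 - 12 = 1.626
Step 2: Gradient step.
x_raw = 0.8978 - 0.1*11.3868 = -0.2409
y_raw = 1.1355 - 0.1*1.626 = 0.9729
Step 3: Project onto [0, 4].
x_proj = clip(-0.2409) = 0.0
y_proj = clip(0.9729) = 0.9729
Step 4: Evaluate f.
f(0.0, 0.9729) = -5.9956


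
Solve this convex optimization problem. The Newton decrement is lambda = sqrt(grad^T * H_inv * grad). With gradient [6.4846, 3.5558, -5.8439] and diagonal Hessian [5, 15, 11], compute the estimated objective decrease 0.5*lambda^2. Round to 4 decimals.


Step 1: H is diagonal, so H^(-1) * g = [1.2969, 0.2371, -0.5313].
Step 2: g^T H^(-1) g = sum_i g_i^2 / H_ii
  = (6.4846)^2/5 + (3.5558)^2/15 + (-5.8439)^2/11
  = 8.41 + 0.8429 + 3.1047 = 12.3576
Step 3: Objective decrease = 0.5 * g^T H^(-1) g = 6.1788


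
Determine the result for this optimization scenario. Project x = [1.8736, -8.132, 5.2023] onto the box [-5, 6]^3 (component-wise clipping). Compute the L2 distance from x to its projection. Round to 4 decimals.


Project each component onto [-5, 6].
clip(1.8736) = 1.8736, clip(-8.132) = -5.0, clip(5.2023) = 5.2023
Projection = [1.8736, -5.0, 5.2023]
Squared diffs: [0.0, 9.8094, 0.0]
Distance = sqrt(9.8094) = 3.132


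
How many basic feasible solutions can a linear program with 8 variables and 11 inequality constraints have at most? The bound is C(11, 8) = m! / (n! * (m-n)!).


Each vertex corresponds to some choice of n active constraints out of m, so the number of vertices is at most C(m, n) = m! / (n!(m-n)!).
m = 11, n = 8
Numerator: 11 * 10 * 9 * 8 * 7 * 6 * 5 * 4
Denominator: 8! = 40320
C(11, 8) = 165


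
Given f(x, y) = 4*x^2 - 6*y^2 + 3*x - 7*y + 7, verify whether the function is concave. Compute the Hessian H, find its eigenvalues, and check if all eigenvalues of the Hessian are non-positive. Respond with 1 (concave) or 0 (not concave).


The Hessian of f(x,y) = 4*x^2 - 6*y^2 + 3*x - 7*y + 7 is:
H = [[8, 0], [0, -12]]
Trace = 8 - 12 = -4
Determinant = 8*-12 - (0)^2 = -96
Discriminant = (-4)^2 - 4*-96 = 400.0
Eigenvalues: lambda_1 = -12.0, lambda_2 = 8.0
The function is not concave.

0


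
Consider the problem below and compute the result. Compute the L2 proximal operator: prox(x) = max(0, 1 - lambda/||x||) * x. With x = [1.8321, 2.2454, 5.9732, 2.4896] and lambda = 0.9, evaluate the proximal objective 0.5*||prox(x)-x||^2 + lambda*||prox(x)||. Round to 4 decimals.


Step 1: Compute ||x||.
||x|| = 7.0905
Step 2: Compute scaling factor.
scale = max(0, 1 - 0.9/7.0905) = 0.8731
Step 3: prox(x) = [1.5996, 1.9604, 5.215, 2.1736]
||prox(x)|| = 6.1905
Step 4: Proximal objective.
0.5*||prox-x||^2 = 0.405
lambda*||prox|| = 5.5715
Total = 5.9765


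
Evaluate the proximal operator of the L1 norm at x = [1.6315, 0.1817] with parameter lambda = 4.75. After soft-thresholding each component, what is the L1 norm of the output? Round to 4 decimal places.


Soft-thresholding with lambda = 4.75:
prox(1.6315) = sign(1.6315)*max(|1.6315| - 4.75, 0) = 0.0
prox(0.1817) = sign(0.1817)*max(|0.1817| - 4.75, 0) = 0.0
prox(x) = [0.0, 0.0]
||prox(x)||_1 = 0.0 + 0.0 = 0.0


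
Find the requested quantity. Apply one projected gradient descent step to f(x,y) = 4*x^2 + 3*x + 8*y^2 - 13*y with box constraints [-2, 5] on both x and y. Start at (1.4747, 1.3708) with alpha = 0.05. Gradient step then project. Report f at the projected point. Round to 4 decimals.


Step 1: Compute gradient at (1.4747, 1.3708).
grad_x = 2*4*1.4747 + 3 = 14.7976
grad_y = 2*8*1.3708 - 13 = 8.9328
Step 2: Gradient step.
x_raw = 1.4747 - 0.05*14.7976 = 0.7348
y_raw = 1.3708 - 0.05*8.9328 = 0.9242
Step 3: Project onto [-2, 5].
x_proj = clip(0.7348) = 0.7348
y_proj = clip(0.9242) = 0.9242
Step 4: Evaluate f.
f(0.7348, 0.9242) = -0.8172


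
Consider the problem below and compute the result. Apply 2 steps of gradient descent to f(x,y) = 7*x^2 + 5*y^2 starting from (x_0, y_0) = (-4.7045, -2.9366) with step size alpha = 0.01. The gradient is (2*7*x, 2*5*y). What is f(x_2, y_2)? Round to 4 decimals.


Gradient descent on f(x,y) = 7*x^2 + 5*y^2.
Starting point: (-4.7045, -2.9366), alpha = 0.01
Step 1: grad_x = 2*7*-4.7045 = -65.863, grad_y = 2*5*-2.9366 = -29.366
  x_1 = -4.7045 - 0.01*-65.863 = -4.0459
  y_1 = -2.9366 - 0.01*-29.366 = -2.6429
Step 2: grad_x = 2*7*-4.0459 = -56.6422, grad_y = 2*5*-2.6429 = -26.4294
  x_2 = -4.0459 - 0.01*-56.6422 = -3.4794
  y_2 = -2.6429 - 0.01*-26.4294 = -2.3786
f(-3.4794, -2.3786) = 7*(-3.4794)^2 + 5*(-2.3786)^2 = 113.0357


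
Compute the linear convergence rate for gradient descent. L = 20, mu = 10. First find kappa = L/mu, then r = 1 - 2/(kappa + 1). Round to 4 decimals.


Step 1: Compute the condition number.
kappa = L/mu = 20/10 = 2.0
Step 2: Compute the convergence rate.
r = 1 - 2/(kappa + 1) = 1 - 2*mu/(L + mu) = (L - mu)/(L + mu) = 10/30 = 0.3333


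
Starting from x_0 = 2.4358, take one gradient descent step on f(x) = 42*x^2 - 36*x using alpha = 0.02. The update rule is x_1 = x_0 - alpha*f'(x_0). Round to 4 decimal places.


We compute the gradient at x_0 and apply the update.
f'(x) = 84*x - 36
f'(2.4358) = 84*2.4358 - 36 = 168.6072
x_1 = 2.4358 - 0.02*168.6072 = -0.9363


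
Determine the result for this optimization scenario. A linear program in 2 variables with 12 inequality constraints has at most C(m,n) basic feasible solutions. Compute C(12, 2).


Each vertex corresponds to some choice of n active constraints out of m, so the number of vertices is at most C(m, n) = m! / (n!(m-n)!).
m = 12, n = 2
Numerator: 12 * 11
Denominator: 2! = 2
C(12, 2) = 66


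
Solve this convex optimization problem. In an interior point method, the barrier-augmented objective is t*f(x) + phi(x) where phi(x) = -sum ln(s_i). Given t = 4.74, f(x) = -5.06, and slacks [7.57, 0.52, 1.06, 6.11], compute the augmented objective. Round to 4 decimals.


Step 1: Compute log-barrier.
ln values: [2.0242, -0.6539, 0.0583, 1.8099]
phi = -(2.0242 - 0.6539 + 0.0583 + 1.8099) = -3.2385
Step 2: Compute augmented objective.
t*f(x) = 4.74*-5.06 = -23.9844
Total = -23.9844 - 3.2385 = -27.2229


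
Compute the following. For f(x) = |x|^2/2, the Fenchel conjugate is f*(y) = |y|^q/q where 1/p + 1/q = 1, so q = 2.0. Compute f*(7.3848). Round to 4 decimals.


The conjugate exponent q satisfies 1/p + 1/q = 1.
p = 2, so q = 2/(2 - 1) = 2.0
|y|^q = 7.3848^2.0 = 54.5353
f*(7.3848) = 54.5353 / 2.0 = 27.2676


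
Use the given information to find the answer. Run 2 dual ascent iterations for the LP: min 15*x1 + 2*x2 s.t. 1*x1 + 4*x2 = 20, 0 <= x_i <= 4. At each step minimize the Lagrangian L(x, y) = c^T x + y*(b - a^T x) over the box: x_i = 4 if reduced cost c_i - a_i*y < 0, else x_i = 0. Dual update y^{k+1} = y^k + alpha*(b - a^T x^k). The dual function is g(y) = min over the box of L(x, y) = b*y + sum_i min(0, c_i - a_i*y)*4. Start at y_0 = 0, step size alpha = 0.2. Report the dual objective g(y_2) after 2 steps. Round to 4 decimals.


Dual ascent for LP: min 15*x1 + 2*x2, 1*x1 + 4*x2 = 20, 0 <= x_i <= 4
Step 1: y^k = 0.0, reduced costs: (15.0, 2.0)
  x^k = (0.0, 0.0), subgradient = b - a^T x = 20.0
  y^{k+1} = 0.0 + 0.2*20.0 = 4.0
Step 2: y^k = 4.0, reduced costs: (11.0, -14.0)
  x^k = (0.0, 4.0), subgradient = b - a^T x = 4.0
  y^{k+1} = 4.0 + 0.2*4.0 = 4.8
Dual objective at y_2 = 4.8: reduced costs (10.2, -17.2), box minimizer x = (0.0, 4.0)
g(y_2) = b*y + (c1 - a1*y)*x1 + (c2 - a2*y)*x2 = 20*4.8 + 10.2*0.0 + (-17.2)*4.0 = 96.0 + 0.0 - 68.8 = 27.2


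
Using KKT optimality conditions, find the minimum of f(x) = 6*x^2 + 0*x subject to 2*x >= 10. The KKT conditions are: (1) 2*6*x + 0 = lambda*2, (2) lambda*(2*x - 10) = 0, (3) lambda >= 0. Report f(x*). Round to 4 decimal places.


Step 1: Try lambda = 0 (constraint inactive).
x_unc = 0/(2*6) = 0.0
Check: 2*0.0 = 0.0 < 10 -- violated!
Step 2: Constraint must be active: 2*x = 10
x* = 10/2 = 5.0
lambda = (2*6*5.0 + 0)/2 = 30.0
Step 3: Compute optimal value.
f(x*) = 6*5.0^2 + 0*5.0 = 150.0


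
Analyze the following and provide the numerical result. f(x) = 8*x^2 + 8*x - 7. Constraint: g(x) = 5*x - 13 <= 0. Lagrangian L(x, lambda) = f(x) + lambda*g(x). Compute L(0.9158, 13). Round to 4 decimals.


Step 1: Evaluate f(x).
f(0.9158) = 8*0.9158^2 + 8*0.9158 - 7 = 7.0359
Step 2: Evaluate g(x).
g(0.9158) = 5*0.9158 - 13 = -8.421
Step 3: Compute Lagrangian.
L = 7.0359 + 13*-8.421 = -102.4371


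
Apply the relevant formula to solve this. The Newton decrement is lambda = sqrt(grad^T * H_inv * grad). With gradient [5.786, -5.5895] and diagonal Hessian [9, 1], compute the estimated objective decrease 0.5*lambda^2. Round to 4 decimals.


Step 1: H is diagonal, so H^(-1) * g = [0.6429, -5.5895].
Step 2: g^T H^(-1) g = sum_i g_i^2 / H_ii
  = (5.786)^2/9 + (-5.5895)^2/1
  = 3.7198 + 31.2425 = 34.9623
Step 3: Objective decrease = 0.5 * g^T H^(-1) g = 17.4811


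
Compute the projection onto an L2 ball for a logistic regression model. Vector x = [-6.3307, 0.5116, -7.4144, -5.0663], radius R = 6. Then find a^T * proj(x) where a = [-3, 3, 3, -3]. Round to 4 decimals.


Step 1: Compute ||x|| (intermediates to 6 decimals).
||x|| = sqrt((-6.3307)^2 + 0.5116^2 + (-7.4144)^2 + (-5.0663)^2) = 10.999101
Step 2: Project.
Since ||x|| > R, scale = R/||x|| = 6/10.999101 = 0.545499, proj(x) = scale * x
proj(x) = [-3.453391, 0.279077, -4.044548, -2.763662]
Step 3: Dot product.
a^T * proj(x) = -3*(-3.453391) + 3*0.279077 + 3*(-4.044548) - 3*(-2.763662) = 7.3547


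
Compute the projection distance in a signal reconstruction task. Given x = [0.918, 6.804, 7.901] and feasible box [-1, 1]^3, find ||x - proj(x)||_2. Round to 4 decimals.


Project each component onto [-1, 1].
clip(0.918) = 0.918, clip(6.804) = 1.0, clip(7.901) = 1.0
Projection = [0.918, 1.0, 1.0]
Squared diffs: [0.0, 33.6864, 47.6238]
Distance = sqrt(81.3102) = 9.0172


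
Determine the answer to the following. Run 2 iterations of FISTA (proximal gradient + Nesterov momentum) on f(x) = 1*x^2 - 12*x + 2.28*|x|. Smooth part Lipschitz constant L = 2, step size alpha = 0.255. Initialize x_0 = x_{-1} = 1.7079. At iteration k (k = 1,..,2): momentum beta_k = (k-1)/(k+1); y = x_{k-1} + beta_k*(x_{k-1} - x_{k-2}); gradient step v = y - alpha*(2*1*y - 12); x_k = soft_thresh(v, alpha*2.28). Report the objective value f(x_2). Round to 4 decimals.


FISTA on f(x) = 1*x^2 - 12*x + 2.28*|x|
L = 2, alpha = 0.255
Iteration 1: beta = 0.0, y = 1.7079 + 0.0*(1.7079 - 1.7079) = 1.7079
  grad(y) = -8.5842, v = y - alpha*grad = 3.8969
  prox(v) = soft_thresh(3.8969, 0.5814) = 3.3155
Iteration 2: beta = 0.3333, y = 3.3155 + 0.3333*(3.3155 - 1.7079) = 3.8513
  grad(y) = -4.2973, v = y - alpha*grad = 4.9472
  prox(v) = soft_thresh(4.9472, 0.5814) = 4.3658
f(x_2) = 1*4.3658^2 - 12*4.3658 + 2.28*|4.3658| = -23.3753


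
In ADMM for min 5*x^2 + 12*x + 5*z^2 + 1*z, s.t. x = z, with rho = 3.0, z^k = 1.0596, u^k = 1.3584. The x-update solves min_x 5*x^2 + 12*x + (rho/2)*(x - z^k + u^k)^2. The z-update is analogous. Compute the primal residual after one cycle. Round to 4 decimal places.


ADMM iteration with rho = 3.0, z^k = 1.0596, u^k = 1.3584
Step 1: x-update.
Minimize 5*x^2 + 12*x + (3.0/2)*(x - 1.0596 + 1.3584)^2
FOC: (2*5 + 3.0)*x = -12 + 3.0*(1.0596 - 1.3584)
x^{k+1} = -0.992
Step 2: z-update.
Minimize 5*z^2 + 1*z + (3.0/2)*(-0.992 - z + 1.3584)^2
FOC: (2*5 + 3.0)*z = -1 + 3.0*(-0.992 + 1.3584)
z^{k+1} = 0.0076
Step 3: u-update.
u^{k+1} = 1.3584 - 0.992 - 0.0076 = 0.3587
Step 4: Primal residual = |-0.992 - 0.0076| = 0.9997


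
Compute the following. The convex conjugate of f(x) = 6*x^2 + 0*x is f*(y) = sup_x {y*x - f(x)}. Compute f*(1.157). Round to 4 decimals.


f*(y) = sup_x {y*x - a*x^2 - b*x} = sup_x {(y-b)*x - a*x^2}
FOC: (y - b) - 2a*x = 0 => x* = (y - b)/(2a)
x* = (1.157 - 0)/(2*6) = 0.0964
f*(1.157) = (y-b)^2/(4a) = (1.157 - 0)^2/(4*6)
= 1.3386/24 = 0.0558


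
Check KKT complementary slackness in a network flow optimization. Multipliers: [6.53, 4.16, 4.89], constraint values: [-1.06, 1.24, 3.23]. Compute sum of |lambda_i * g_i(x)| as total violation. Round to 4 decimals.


KKT complementary slackness check:
lambda_1 * g_1 = 6.53 * -1.06 = -6.9218
lambda_2 * g_2 = 4.16 * 1.24 = 5.1584
lambda_3 * g_3 = 4.89 * 3.23 = 15.7947
Total violation = 6.9218 + 5.1584 + 15.7947 = 27.8749


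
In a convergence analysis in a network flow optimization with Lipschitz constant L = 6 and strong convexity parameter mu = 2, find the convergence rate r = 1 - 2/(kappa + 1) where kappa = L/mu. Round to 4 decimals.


Step 1: Compute the condition number.
kappa = L/mu = 6/2 = 3.0
Step 2: Compute the convergence rate.
r = 1 - 2/(kappa + 1) = 1 - 2*mu/(L + mu) = (L - mu)/(L + mu) = 4/8 = 0.5


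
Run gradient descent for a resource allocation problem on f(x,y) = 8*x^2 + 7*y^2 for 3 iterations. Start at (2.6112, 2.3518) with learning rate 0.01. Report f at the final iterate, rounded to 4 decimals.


Gradient descent on f(x,y) = 8*x^2 + 7*y^2.
Starting point: (2.6112, 2.3518), alpha = 0.01
Step 1: grad_x = 2*8*2.6112 = 41.7792, grad_y = 2*7*2.3518 = 32.9252
  x_1 = 2.6112 - 0.01*41.7792 = 2.1934
  y_1 = 2.3518 - 0.01*32.9252 = 2.0225
Step 2: grad_x = 2*8*2.1934 = 35.0945, grad_y = 2*7*2.0225 = 28.3157
  x_2 = 2.1934 - 0.01*35.0945 = 1.8425
  y_2 = 2.0225 - 0.01*28.3157 = 1.7394
Step 3: grad_x = 2*8*1.8425 = 29.4794, grad_y = 2*7*1.7394 = 24.3515
  x_3 = 1.8425 - 0.01*29.4794 = 1.5477
  y_3 = 1.7394 - 0.01*24.3515 = 1.4959
f(1.5477, 1.4959) = 8*1.5477^2 + 7*1.4959^2 = 34.8258


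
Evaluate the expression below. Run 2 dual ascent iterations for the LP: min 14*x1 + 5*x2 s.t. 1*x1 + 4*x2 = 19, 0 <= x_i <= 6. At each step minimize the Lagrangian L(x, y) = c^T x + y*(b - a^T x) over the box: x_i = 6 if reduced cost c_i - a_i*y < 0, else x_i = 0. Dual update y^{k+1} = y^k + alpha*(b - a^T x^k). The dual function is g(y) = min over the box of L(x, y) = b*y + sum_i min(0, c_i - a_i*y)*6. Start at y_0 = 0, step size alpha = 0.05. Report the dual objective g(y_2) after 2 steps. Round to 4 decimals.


Dual ascent for LP: min 14*x1 + 5*x2, 1*x1 + 4*x2 = 19, 0 <= x_i <= 6
Step 1: y^k = 0.0, reduced costs: (14.0, 5.0)
  x^k = (0.0, 0.0), subgradient = b - a^T x = 19.0
  y^{k+1} = 0.0 + 0.05*19.0 = 0.95
Step 2: y^k = 0.95, reduced costs: (13.05, 1.2)
  x^k = (0.0, 0.0), subgradient = b - a^T x = 19.0
  y^{k+1} = 0.95 + 0.05*19.0 = 1.9
Dual objective at y_2 = 1.9: reduced costs (12.1, -2.6), box minimizer x = (0.0, 6.0)
g(y_2) = b*y + (c1 - a1*y)*x1 + (c2 - a2*y)*x2 = 19*1.9 + 12.1*0.0 + (-2.6)*6.0 = 36.1 + 0.0 - 15.6 = 20.5


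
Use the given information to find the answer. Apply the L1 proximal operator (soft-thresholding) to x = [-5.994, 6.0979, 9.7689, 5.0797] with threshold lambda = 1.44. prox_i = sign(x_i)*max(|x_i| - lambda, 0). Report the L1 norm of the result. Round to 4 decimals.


Soft-thresholding with lambda = 1.44:
prox(-5.994) = sign(-5.994)*max(|-5.994| - 1.44, 0) = -4.554
prox(6.0979) = sign(6.0979)*max(|6.0979| - 1.44, 0) = 4.6579
prox(9.7689) = sign(9.7689)*max(|9.7689| - 1.44, 0) = 8.3289
prox(5.0797) = sign(5.0797)*max(|5.0797| - 1.44, 0) = 3.6397
prox(x) = [-4.554, 4.6579, 8.3289, 3.6397]
||prox(x)||_1 = 4.554 + 4.6579 + 8.3289 + 3.6397 = 21.1805


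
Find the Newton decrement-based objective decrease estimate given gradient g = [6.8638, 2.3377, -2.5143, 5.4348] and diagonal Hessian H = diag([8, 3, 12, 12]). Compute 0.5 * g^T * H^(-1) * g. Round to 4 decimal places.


Step 1: H is diagonal, so H^(-1) * g = [0.858, 0.7792, -0.2095, 0.4529].
Step 2: g^T H^(-1) g = sum_i g_i^2 / H_ii
  = (6.8638)^2/8 + (2.3377)^2/3 + (-2.5143)^2/12 + (5.4348)^2/12
  = 5.889 + 1.8216 + 0.5268 + 2.4614 = 10.6988
Step 3: Objective decrease = 0.5 * g^T H^(-1) g = 5.3494


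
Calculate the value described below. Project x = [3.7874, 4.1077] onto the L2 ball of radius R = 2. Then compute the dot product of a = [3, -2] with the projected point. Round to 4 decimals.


Step 1: Compute ||x|| (intermediates to 6 decimals).
||x|| = sqrt(3.7874^2 + 4.1077^2) = 5.587271
Step 2: Project.
Since ||x|| > R, scale = R/||x|| = 2/5.587271 = 0.357957, proj(x) = scale * x
proj(x) = [1.355726, 1.47038]
Step 3: Dot product.
a^T * proj(x) = 3*1.355726 - 2*1.47038 = 1.1264


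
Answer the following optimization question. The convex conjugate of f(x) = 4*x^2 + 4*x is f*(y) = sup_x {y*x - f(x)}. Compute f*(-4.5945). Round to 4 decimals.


f*(y) = sup_x {y*x - a*x^2 - b*x} = sup_x {(y-b)*x - a*x^2}
FOC: (y - b) - 2a*x = 0 => x* = (y - b)/(2a)
x* = (-4.5945 - 4)/(2*4) = -1.0743
f*(-4.5945) = (y-b)^2/(4a) = (-4.5945 - 4)^2/(4*4)
= 73.8654/16 = 4.6166


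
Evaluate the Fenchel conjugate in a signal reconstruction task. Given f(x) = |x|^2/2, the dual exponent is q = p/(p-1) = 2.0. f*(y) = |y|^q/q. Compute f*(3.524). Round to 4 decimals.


The conjugate exponent q satisfies 1/p + 1/q = 1.
p = 2, so q = 2/(2 - 1) = 2.0
|y|^q = 3.524^2.0 = 12.4186
f*(3.524) = 12.4186 / 2.0 = 6.2093


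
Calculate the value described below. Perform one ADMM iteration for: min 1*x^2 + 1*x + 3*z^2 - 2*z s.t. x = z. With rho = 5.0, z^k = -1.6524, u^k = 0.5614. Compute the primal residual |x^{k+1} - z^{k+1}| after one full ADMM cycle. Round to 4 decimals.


ADMM iteration with rho = 5.0, z^k = -1.6524, u^k = 0.5614
Step 1: x-update.
Minimize 1*x^2 + 1*x + (5.0/2)*(x + 1.6524 + 0.5614)^2
FOC: (2*1 + 5.0)*x = -1 + 5.0*(-1.6524 - 0.5614)
x^{k+1} = -1.7241
Step 2: z-update.
Minimize 3*z^2 - 2*z + (5.0/2)*(-1.7241 - z + 0.5614)^2
FOC: (2*3 + 5.0)*z = 2 + 5.0*(-1.7241 + 0.5614)
z^{k+1} = -0.3467
Step 3: u-update.
u^{k+1} = 0.5614 - 1.7241 + 0.3467 = -0.816
Step 4: Primal residual = |-1.7241 + 0.3467| = 1.3774


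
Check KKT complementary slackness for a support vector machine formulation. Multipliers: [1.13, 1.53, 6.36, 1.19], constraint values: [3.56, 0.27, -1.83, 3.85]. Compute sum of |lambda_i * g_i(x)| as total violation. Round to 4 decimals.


KKT complementary slackness check:
lambda_1 * g_1 = 1.13 * 3.56 = 4.0228
lambda_2 * g_2 = 1.53 * 0.27 = 0.4131
lambda_3 * g_3 = 6.36 * -1.83 = -11.6388
lambda_4 * g_4 = 1.19 * 3.85 = 4.5815
Total violation = 4.0228 + 0.4131 + 11.6388 + 4.5815 = 20.6562


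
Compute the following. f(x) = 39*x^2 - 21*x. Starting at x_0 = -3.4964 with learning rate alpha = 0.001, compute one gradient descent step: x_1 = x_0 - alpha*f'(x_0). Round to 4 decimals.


We compute the gradient at x_0 and apply the update.
f'(x) = 78*x - 21
f'(-3.4964) = 78*-3.4964 - 21 = -293.7192
x_1 = -3.4964 - 0.001*-293.7192 = -3.2027


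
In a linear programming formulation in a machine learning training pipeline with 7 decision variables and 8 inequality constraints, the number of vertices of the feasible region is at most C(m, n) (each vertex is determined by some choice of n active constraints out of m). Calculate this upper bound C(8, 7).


Each vertex corresponds to some choice of n active constraints out of m, so the number of vertices is at most C(m, n) = m! / (n!(m-n)!).
m = 8, n = 7
Numerator: 8 * 7 * 6 * 5 * 4 * 3 * 2
Denominator: 7! = 5040
C(8, 7) = 8


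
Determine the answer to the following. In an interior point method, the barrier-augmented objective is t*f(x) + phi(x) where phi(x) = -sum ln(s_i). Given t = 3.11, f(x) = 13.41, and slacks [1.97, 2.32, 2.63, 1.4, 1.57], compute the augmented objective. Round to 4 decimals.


Step 1: Compute log-barrier.
ln values: [0.678, 0.8416, 0.967, 0.3365, 0.4511]
phi = -(0.678 + 0.8416 + 0.967 + 0.3365 + 0.4511) = -3.2741
Step 2: Compute augmented objective.
t*f(x) = 3.11*13.41 = 41.7051
Total = 41.7051 - 3.2741 = 38.431


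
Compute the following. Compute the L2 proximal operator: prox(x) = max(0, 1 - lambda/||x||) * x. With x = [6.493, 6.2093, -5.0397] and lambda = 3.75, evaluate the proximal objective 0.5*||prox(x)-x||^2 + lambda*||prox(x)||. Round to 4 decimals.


Step 1: Compute ||x||.
||x|| = 10.3011
Step 2: Compute scaling factor.
scale = max(0, 1 - 3.75/10.3011) = 0.636
Step 3: prox(x) = [4.1293, 3.9489, -3.2051]
||prox(x)|| = 6.5511
Step 4: Proximal objective.
0.5*||prox-x||^2 = 7.0313
lambda*||prox|| = 24.5666
Total = 31.5979


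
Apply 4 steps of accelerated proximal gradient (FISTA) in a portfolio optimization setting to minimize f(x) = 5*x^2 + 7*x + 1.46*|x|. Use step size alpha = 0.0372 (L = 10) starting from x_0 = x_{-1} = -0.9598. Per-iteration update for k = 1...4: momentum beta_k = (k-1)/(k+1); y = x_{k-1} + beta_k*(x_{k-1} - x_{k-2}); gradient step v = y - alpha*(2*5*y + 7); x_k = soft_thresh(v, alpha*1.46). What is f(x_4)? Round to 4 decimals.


FISTA on f(x) = 5*x^2 + 7*x + 1.46*|x|
L = 10, alpha = 0.0372
Iteration 1: beta = 0.0, y = -0.9598 + 0.0*(-0.9598 + 0.9598) = -0.9598
  grad(y) = -2.598, v = y - alpha*grad = -0.8632
  prox(v) = soft_thresh(-0.8632, 0.0543) = -0.8088
Iteration 2: beta = 0.3333, y = -0.8088 + 0.3333*(-0.8088 + 0.9598) = -0.7585
  grad(y) = -0.5852, v = y - alpha*grad = -0.7368
  prox(v) = soft_thresh(-0.7368, 0.0543) = -0.6824
Iteration 3: beta = 0.5, y = -0.6824 + 0.5*(-0.6824 + 0.8088) = -0.6192
  grad(y) = 0.8076, v = y - alpha*grad = -0.6493
  prox(v) = soft_thresh(-0.6493, 0.0543) = -0.595
Iteration 4: beta = 0.6, y = -0.595 + 0.6*(-0.595 + 0.6824) = -0.5425
  grad(y) = 1.5751, v = y - alpha*grad = -0.6011
  prox(v) = soft_thresh(-0.6011, 0.0543) = -0.5468
f(x_4) = 5*(-0.5468)^2 + 7*(-0.5468) + 1.46*|-0.5468| = -1.5343


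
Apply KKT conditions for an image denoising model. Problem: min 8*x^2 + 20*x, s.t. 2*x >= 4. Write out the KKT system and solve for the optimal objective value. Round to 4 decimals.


Step 1: Try lambda = 0 (constraint inactive).
x_unc = -20/(2*8) = -1.25
Check: 2*-1.25 = -2.5 < 4 -- violated!
Step 2: Constraint must be active: 2*x = 4
x* = 4/2 = 2.0
lambda = (2*8*2.0 + 20)/2 = 26.0
Step 3: Compute optimal value.
f(x*) = 8*2.0^2 + 20*2.0 = 72.0


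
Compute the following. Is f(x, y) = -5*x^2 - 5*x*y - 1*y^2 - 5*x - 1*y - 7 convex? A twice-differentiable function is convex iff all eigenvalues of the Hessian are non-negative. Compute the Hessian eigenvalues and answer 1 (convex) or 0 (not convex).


The Hessian of f(x,y) = -5*x^2 - 5*x*y - 1*y^2 - 5*x - 1*y - 7 is:
H = [[-10, -5], [-5, -2]]
Trace = -10 - 2 = -12
Determinant = -10*-2 - (-5)^2 = -5
Discriminant = (-12)^2 - 4*-5 = 164.0
Eigenvalues: lambda_1 = -12.4031, lambda_2 = 0.4031
The function is not convex.

0


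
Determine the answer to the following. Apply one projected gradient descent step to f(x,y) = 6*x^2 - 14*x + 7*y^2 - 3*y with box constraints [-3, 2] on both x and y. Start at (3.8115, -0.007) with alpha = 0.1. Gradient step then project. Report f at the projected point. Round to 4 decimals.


Step 1: Compute gradient at (3.8115, -0.007).
grad_x = 2*6*3.8115 - 14 = 31.738
grad_y = 2*7*-0.007 - 3 = -3.098
Step 2: Gradient step.
x_raw = 3.8115 - 0.1*31.738 = 0.6377
y_raw = -0.007 - 0.1*-3.098 = 0.3028
Step 3: Project onto [-3, 2].
x_proj = clip(0.6377) = 0.6377
y_proj = clip(0.3028) = 0.3028
Step 4: Evaluate f.
f(0.6377, 0.3028) = -6.7544


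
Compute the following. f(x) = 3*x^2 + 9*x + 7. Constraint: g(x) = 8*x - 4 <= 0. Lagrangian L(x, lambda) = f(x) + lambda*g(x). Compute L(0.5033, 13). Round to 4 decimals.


Step 1: Evaluate f(x).
f(0.5033) = 3*0.5033^2 + 9*0.5033 + 7 = 12.2896
Step 2: Evaluate g(x).
g(0.5033) = 8*0.5033 - 4 = 0.0264
Step 3: Compute Lagrangian.
L = 12.2896 + 13*0.0264 = 12.6328


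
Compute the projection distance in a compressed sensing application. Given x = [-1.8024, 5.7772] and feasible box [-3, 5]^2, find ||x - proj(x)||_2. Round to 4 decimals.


Project each component onto [-3, 5].
clip(-1.8024) = -1.8024, clip(5.7772) = 5.0
Projection = [-1.8024, 5.0]
Squared diffs: [0.0, 0.604]
Distance = sqrt(0.604) = 0.7772


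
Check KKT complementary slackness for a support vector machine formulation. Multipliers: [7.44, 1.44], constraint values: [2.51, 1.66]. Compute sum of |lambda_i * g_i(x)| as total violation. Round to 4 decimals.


KKT complementary slackness check:
lambda_1 * g_1 = 7.44 * 2.51 = 18.6744
lambda_2 * g_2 = 1.44 * 1.66 = 2.3904
Total violation = 18.6744 + 2.3904 = 21.0648


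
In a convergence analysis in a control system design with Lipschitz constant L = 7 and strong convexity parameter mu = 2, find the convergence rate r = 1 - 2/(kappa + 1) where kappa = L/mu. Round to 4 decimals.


Step 1: Compute the condition number.
kappa = L/mu = 7/2 = 3.5
Step 2: Compute the convergence rate.
r = 1 - 2/(kappa + 1) = 1 - 2*mu/(L + mu) = (L - mu)/(L + mu) = 5/9 = 0.5556


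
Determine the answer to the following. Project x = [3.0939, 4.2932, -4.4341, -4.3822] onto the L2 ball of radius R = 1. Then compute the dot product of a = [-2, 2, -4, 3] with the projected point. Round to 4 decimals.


Step 1: Compute ||x|| (intermediates to 6 decimals).
||x|| = sqrt(3.0939^2 + 4.2932^2 + (-4.4341)^2 + (-4.3822)^2) = 8.177329
Step 2: Project.
Since ||x|| > R, scale = R/||x|| = 1/8.177329 = 0.122289, proj(x) = scale * x
proj(x) = [0.37835, 0.525011, -0.542242, -0.535895]
Step 3: Dot product.
a^T * proj(x) = -2*0.37835 + 2*0.525011 - 4*(-0.542242) + 3*(-0.535895) = 0.8546


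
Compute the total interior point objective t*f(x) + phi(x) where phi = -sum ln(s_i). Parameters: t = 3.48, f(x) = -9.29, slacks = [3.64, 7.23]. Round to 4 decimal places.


Step 1: Compute log-barrier.
ln values: [1.292, 1.9782]
phi = -(1.292 + 1.9782) = -3.2702
Step 2: Compute augmented objective.
t*f(x) = 3.48*-9.29 = -32.3292
Total = -32.3292 - 3.2702 = -35.5994


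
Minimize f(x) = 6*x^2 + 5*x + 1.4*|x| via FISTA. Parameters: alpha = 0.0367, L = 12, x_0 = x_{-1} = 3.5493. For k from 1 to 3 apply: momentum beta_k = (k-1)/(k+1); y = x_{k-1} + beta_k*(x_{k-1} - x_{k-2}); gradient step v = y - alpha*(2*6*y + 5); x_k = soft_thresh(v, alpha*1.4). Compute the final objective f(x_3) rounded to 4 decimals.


FISTA on f(x) = 6*x^2 + 5*x + 1.4*|x|
L = 12, alpha = 0.0367
Iteration 1: beta = 0.0, y = 3.5493 + 0.0*(3.5493 - 3.5493) = 3.5493
  grad(y) = 47.5916, v = y - alpha*grad = 1.8027
  prox(v) = soft_thresh(1.8027, 0.0514) = 1.7513
Iteration 2: beta = 0.3333, y = 1.7513 + 0.3333*(1.7513 - 3.5493) = 1.152
  grad(y) = 18.8237, v = y - alpha*grad = 0.4611
  prox(v) = soft_thresh(0.4611, 0.0514) = 0.4098
Iteration 3: beta = 0.5, y = 0.4098 + 0.5*(0.4098 - 1.7513) = -0.261
  grad(y) = 1.868, v = y - alpha*grad = -0.3296
  prox(v) = soft_thresh(-0.3296, 0.0514) = -0.2782
f(x_3) = 6*(-0.2782)^2 + 5*(-0.2782) + 1.4*|-0.2782| = -0.5371


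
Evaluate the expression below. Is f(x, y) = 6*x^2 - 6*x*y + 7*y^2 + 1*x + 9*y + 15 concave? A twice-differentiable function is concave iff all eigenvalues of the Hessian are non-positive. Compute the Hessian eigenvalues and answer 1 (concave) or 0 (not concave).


The Hessian of f(x,y) = 6*x^2 - 6*x*y + 7*y^2 + 1*x + 9*y + 15 is:
H = [[12, -6], [-6, 14]]
Trace = 12 + 14 = 26
Determinant = 12*14 - (-6)^2 = 132
Discriminant = (26)^2 - 4*132 = 148.0
Eigenvalues: lambda_1 = 6.9172, lambda_2 = 19.0828
The function is not concave.

0


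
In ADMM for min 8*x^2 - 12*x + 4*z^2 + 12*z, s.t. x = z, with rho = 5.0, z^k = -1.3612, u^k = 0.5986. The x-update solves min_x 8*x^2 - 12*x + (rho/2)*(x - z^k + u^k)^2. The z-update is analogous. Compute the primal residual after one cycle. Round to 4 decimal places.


ADMM iteration with rho = 5.0, z^k = -1.3612, u^k = 0.5986
Step 1: x-update.
Minimize 8*x^2 - 12*x + (5.0/2)*(x + 1.3612 + 0.5986)^2
FOC: (2*8 + 5.0)*x = 12 + 5.0*(-1.3612 - 0.5986)
x^{k+1} = 0.1048
Step 2: z-update.
Minimize 4*z^2 + 12*z + (5.0/2)*(0.1048 - z + 0.5986)^2
FOC: (2*4 + 5.0)*z = -12 + 5.0*(0.1048 + 0.5986)
z^{k+1} = -0.6525
Step 3: u-update.
u^{k+1} = 0.5986 + 0.1048 + 0.6525 = 1.3559
Step 4: Primal residual = |0.1048 + 0.6525| = 0.7573
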